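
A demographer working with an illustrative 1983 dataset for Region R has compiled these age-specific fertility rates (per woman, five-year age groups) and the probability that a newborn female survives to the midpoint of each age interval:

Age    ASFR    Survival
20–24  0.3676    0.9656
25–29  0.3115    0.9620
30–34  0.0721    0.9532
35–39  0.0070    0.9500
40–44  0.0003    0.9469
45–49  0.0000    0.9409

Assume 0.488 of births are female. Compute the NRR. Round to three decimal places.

1.782

Proportion female at birth = 0.488.
Weighting each age-specific rate by interval width and survival:
  20–24: 5 × 0.3676 × 0.9656 = 1.77477
  25–29: 5 × 0.3115 × 0.9620 = 1.49832
  30–34: 5 × 0.0721 × 0.9532 = 0.34363
  35–39: 5 × 0.0070 × 0.9500 = 0.03325
  40–44: 5 × 0.0003 × 0.9469 = 0.00142
  45–49: 5 × 0.0000 × 0.9409 = 0.00000
Sum = 3.65139
NRR = 0.488 × 3.65139 = 1.78188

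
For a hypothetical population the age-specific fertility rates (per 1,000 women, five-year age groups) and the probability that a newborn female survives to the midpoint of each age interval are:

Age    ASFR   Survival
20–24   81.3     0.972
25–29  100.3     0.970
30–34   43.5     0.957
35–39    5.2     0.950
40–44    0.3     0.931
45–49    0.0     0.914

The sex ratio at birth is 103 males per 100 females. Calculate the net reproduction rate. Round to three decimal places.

0.550

Proportion female at birth = 100 / (100 + 103) = 0.49261.
Per-age-group product (5 × ASFR × survival probability):
  20–24: 5 × 81.3/1000 × 0.972 = 0.39512
  25–29: 5 × 100.3/1000 × 0.970 = 0.48646
  30–34: 5 × 43.5/1000 × 0.957 = 0.20815
  35–39: 5 × 5.2/1000 × 0.950 = 0.02470
  40–44: 5 × 0.3/1000 × 0.931 = 0.00140
  45–49: 5 × 0.0/1000 × 0.914 = 0.00000
Sum = 1.11583
NRR = 0.49261 × 1.11583 = 0.54967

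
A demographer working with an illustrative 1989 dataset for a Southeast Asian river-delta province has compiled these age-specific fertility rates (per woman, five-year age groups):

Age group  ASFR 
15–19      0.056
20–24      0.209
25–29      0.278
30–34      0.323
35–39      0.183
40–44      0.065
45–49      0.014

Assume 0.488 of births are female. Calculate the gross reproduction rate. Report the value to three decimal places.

2.752

Proportion female at birth = 0.488.
Sum of ASFRs = 0.056 + 0.209 + 0.278 + 0.323 + 0.183 + 0.065 + 0.014 = 1.128
TFR = 5 × 1.128 = 5.64
GRR = 0.488 × 5.64 = 2.75232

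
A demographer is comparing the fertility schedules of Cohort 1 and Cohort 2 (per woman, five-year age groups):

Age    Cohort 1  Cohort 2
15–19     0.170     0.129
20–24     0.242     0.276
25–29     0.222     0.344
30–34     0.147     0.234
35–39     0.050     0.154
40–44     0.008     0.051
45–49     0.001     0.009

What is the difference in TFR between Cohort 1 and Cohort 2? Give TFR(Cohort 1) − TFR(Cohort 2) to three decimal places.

-1.785

Cohort 1:
  Sum of ASFRs = 0.170 + 0.242 + 0.222 + 0.147 + 0.050 + 0.008 + 0.001 = 0.840
  TFR = 5 × 0.840 = 4.2
Cohort 2:
  Sum of ASFRs = 0.129 + 0.276 + 0.344 + 0.234 + 0.154 + 0.051 + 0.009 = 1.197
  TFR = 5 × 1.197 = 5.985
Difference = 4.2 − 5.985 = -1.785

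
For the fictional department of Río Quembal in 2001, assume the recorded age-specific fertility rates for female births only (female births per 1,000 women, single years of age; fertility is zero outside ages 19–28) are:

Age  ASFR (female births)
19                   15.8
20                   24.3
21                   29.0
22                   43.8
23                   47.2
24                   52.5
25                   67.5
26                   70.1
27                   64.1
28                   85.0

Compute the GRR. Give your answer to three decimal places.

Sum of female ASFRs = 15.8 + 24.3 + 29.0 + 43.8 + 47.2 + 52.5 + 67.5 + 70.1 + 64.1 + 85.0 = 499.3
GRR = 499.3 / 1000 = 0.4993

0.499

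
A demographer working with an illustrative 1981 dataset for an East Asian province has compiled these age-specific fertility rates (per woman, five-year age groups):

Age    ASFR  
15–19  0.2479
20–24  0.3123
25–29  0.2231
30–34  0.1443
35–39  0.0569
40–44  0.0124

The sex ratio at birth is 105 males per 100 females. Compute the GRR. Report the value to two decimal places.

2.43

Proportion female at birth = 100 / (100 + 105) = 0.48780.
Sum of ASFRs = 0.2479 + 0.3123 + 0.2231 + 0.1443 + 0.0569 + 0.0124 = 0.9969
TFR = 5 × 0.9969 = 4.9845
GRR = 0.48780 × 4.9845 = 2.43144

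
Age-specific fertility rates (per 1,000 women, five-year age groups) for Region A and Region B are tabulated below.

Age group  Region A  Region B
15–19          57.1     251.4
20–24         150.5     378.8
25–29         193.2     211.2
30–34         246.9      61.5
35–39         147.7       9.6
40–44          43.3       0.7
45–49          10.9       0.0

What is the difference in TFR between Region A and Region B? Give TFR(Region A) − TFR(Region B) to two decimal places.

-0.32

Region A:
  Sum of ASFRs = 57.1 + 150.5 + 193.2 + 246.9 + 147.7 + 43.3 + 10.9 = 849.6
  TFR = 5 × 849.6 / 1000 = 4.248
Region B:
  Sum of ASFRs = 251.4 + 378.8 + 211.2 + 61.5 + 9.6 + 0.7 + 0.0 = 913.2
  TFR = 5 × 913.2 / 1000 = 4.566
Difference = 4.248 − 4.566 = -0.318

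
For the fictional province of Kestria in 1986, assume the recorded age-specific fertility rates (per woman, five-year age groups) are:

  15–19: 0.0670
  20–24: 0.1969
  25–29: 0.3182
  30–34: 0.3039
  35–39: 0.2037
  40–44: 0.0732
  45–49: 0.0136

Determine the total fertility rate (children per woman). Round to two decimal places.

5.88

Sum of ASFRs = 0.0670 + 0.1969 + 0.3182 + 0.3039 + 0.2037 + 0.0732 + 0.0136 = 1.1765
TFR = 5 × 1.1765 = 5.8825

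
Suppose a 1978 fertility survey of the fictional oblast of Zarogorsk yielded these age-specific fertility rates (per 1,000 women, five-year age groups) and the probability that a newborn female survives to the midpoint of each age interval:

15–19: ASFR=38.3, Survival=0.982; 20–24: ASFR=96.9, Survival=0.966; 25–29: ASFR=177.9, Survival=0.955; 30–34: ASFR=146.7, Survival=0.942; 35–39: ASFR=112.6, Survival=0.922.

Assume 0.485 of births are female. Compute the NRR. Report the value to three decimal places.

1.317

Proportion female at birth = 0.485.
Per-age-group product (5 × ASFR × survival probability):
  15–19: 5 × 38.3/1000 × 0.982 = 0.18805
  20–24: 5 × 96.9/1000 × 0.966 = 0.46803
  25–29: 5 × 177.9/1000 × 0.955 = 0.84947
  30–34: 5 × 146.7/1000 × 0.942 = 0.69096
  35–39: 5 × 112.6/1000 × 0.922 = 0.51909
Sum = 2.71560
NRR = 0.485 × 2.71560 = 1.31707
With NRR above 1 the population is above replacement fertility.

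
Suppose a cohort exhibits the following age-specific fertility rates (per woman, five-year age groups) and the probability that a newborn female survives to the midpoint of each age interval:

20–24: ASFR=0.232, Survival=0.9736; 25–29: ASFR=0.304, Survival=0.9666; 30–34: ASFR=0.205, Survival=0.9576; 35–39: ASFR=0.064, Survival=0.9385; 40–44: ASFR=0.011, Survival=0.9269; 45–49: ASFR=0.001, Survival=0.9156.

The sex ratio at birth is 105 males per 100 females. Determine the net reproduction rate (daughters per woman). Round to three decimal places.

1.920

Proportion female at birth = 100 / (100 + 105) = 0.48780.
Weighting each age-specific rate by interval width and survival:
  20–24: 5 × 0.232 × 0.9736 = 1.12938
  25–29: 5 × 0.304 × 0.9666 = 1.46923
  30–34: 5 × 0.205 × 0.9576 = 0.98154
  35–39: 5 × 0.064 × 0.9385 = 0.30032
  40–44: 5 × 0.011 × 0.9269 = 0.05098
  45–49: 5 × 0.001 × 0.9156 = 0.00458
Sum = 3.93603
NRR = 0.48780 × 3.93603 = 1.92000
NRR > 1, so each generation more than replaces itself.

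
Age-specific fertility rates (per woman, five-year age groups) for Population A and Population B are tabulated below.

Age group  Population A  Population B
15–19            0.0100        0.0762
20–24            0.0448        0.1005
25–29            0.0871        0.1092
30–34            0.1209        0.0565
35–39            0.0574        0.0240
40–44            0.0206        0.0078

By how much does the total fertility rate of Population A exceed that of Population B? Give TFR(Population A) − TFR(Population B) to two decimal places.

Population A:
  Sum of ASFRs = 0.0100 + 0.0448 + 0.0871 + 0.1209 + 0.0574 + 0.0206 = 0.3408
  TFR = 5 × 0.3408 = 1.704
Population B:
  Sum of ASFRs = 0.0762 + 0.1005 + 0.1092 + 0.0565 + 0.0240 + 0.0078 = 0.3742
  TFR = 5 × 0.3742 = 1.871
Difference = 1.704 − 1.871 = -0.167

-0.17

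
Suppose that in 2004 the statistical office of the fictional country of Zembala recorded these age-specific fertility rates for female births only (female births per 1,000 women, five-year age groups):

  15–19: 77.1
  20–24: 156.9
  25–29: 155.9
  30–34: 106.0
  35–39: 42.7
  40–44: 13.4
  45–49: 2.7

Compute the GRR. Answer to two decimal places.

2.77

Sum of female ASFRs = 77.1 + 156.9 + 155.9 + 106.0 + 42.7 + 13.4 + 2.7 = 554.7
GRR = 5 × 554.7 / 1000 = 2.7735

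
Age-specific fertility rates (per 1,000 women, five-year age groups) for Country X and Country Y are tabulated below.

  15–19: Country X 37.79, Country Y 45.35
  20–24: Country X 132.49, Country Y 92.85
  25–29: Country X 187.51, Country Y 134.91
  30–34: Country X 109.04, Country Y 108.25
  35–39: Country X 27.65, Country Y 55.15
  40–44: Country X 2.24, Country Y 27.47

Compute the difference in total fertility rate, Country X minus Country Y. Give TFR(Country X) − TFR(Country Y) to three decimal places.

0.164

Country X:
  Sum of ASFRs = 37.79 + 132.49 + 187.51 + 109.04 + 27.65 + 2.24 = 496.72
  TFR = 5 × 496.72 / 1000 = 2.4836
Country Y:
  Sum of ASFRs = 45.35 + 92.85 + 134.91 + 108.25 + 55.15 + 27.47 = 463.98
  TFR = 5 × 463.98 / 1000 = 2.3199
Difference = 2.4836 − 2.3199 = 0.1637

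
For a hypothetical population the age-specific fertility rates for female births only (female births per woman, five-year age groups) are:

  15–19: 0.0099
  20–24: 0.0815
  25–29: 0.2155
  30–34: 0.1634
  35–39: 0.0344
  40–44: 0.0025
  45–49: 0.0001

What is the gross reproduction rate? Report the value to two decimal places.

2.54

Sum of female ASFRs = 0.0099 + 0.0815 + 0.2155 + 0.1634 + 0.0344 + 0.0025 + 0.0001 = 0.5073
GRR = 5 × 0.5073 = 2.5365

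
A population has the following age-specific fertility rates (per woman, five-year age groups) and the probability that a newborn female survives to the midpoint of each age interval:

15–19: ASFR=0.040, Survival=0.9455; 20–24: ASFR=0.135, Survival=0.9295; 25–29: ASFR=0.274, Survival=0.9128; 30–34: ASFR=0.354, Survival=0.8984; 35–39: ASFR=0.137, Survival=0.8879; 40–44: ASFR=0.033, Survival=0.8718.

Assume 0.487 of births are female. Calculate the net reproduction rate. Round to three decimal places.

Proportion female at birth = 0.487.
Survival-weighted fertility by age (5·fₓ·Sₓ):
  15–19: 5 × 0.040 × 0.9455 = 0.18910
  20–24: 5 × 0.135 × 0.9295 = 0.62741
  25–29: 5 × 0.274 × 0.9128 = 1.25054
  30–34: 5 × 0.354 × 0.8984 = 1.59017
  35–39: 5 × 0.137 × 0.8879 = 0.60821
  40–44: 5 × 0.033 × 0.8718 = 0.14385
Sum = 4.40928
NRR = 0.487 × 4.40928 = 2.14732
With NRR above 1 the population is above replacement fertility.

2.147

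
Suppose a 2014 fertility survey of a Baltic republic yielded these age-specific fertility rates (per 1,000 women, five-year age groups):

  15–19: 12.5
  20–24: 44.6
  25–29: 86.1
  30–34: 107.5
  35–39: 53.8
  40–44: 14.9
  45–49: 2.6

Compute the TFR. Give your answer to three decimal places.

1.610

Sum of ASFRs = 12.5 + 44.6 + 86.1 + 107.5 + 53.8 + 14.9 + 2.6 = 322.0
TFR = 5 × 322.0 / 1000 = 1.61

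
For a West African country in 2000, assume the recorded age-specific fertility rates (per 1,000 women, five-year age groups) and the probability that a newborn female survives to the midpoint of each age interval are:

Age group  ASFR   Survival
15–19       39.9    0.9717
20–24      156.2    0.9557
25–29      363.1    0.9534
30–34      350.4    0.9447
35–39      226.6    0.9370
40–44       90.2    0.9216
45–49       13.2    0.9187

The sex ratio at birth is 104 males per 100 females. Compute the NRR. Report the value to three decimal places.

Proportion female at birth = 100 / (100 + 104) = 0.49020.
Survival-weighted fertility by age (5·fₓ·Sₓ):
  15–19: 5 × 39.9/1000 × 0.9717 = 0.19385
  20–24: 5 × 156.2/1000 × 0.9557 = 0.74640
  25–29: 5 × 363.1/1000 × 0.9534 = 1.73090
  30–34: 5 × 350.4/1000 × 0.9447 = 1.65511
  35–39: 5 × 226.6/1000 × 0.9370 = 1.06162
  40–44: 5 × 90.2/1000 × 0.9216 = 0.41564
  45–49: 5 × 13.2/1000 × 0.9187 = 0.06063
Sum = 5.86415
NRR = 0.49020 × 5.86415 = 2.87461
With NRR above 1 the population is above replacement fertility.

2.875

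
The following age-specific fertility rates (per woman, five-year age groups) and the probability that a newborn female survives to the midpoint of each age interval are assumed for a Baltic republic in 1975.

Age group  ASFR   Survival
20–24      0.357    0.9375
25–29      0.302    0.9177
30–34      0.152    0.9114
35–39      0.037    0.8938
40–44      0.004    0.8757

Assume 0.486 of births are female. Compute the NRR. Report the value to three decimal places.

1.912

Proportion female at birth = 0.486.
Each age group contributes 5 × ASFR × survival:
  20–24: 5 × 0.357 × 0.9375 = 1.67344
  25–29: 5 × 0.302 × 0.9177 = 1.38573
  30–34: 5 × 0.152 × 0.9114 = 0.69266
  35–39: 5 × 0.037 × 0.8938 = 0.16535
  40–44: 5 × 0.004 × 0.8757 = 0.01751
Sum = 3.93469
NRR = 0.486 × 3.93469 = 1.91226
With NRR above 1 the population is above replacement fertility.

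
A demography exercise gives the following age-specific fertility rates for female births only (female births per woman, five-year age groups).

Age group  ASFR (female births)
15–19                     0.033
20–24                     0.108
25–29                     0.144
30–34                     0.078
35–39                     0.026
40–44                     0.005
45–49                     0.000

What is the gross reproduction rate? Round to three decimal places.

1.970

Sum of female ASFRs = 0.033 + 0.108 + 0.144 + 0.078 + 0.026 + 0.005 + 0.000 = 0.394
GRR = 5 × 0.394 = 1.97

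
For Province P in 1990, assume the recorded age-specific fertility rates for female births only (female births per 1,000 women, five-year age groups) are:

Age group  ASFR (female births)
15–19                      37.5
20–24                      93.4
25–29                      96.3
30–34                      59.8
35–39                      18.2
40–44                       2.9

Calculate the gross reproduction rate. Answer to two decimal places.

Sum of female ASFRs = 37.5 + 93.4 + 96.3 + 59.8 + 18.2 + 2.9 = 308.1
GRR = 5 × 308.1 / 1000 = 1.5405

1.54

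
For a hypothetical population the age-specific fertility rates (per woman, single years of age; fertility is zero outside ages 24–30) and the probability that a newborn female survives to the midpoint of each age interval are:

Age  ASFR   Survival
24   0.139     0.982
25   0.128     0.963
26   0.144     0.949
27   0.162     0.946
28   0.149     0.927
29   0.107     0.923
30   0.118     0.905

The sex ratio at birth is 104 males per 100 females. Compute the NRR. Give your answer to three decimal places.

Proportion female at birth = 100 / (100 + 104) = 0.49020.
Each age group contributes 1 × ASFR × survival:
  24: 1 × 0.139 × 0.982 = 0.13650
  25: 1 × 0.128 × 0.963 = 0.12326
  26: 1 × 0.144 × 0.949 = 0.13666
  27: 1 × 0.162 × 0.946 = 0.15325
  28: 1 × 0.149 × 0.927 = 0.13812
  29: 1 × 0.107 × 0.923 = 0.09876
  30: 1 × 0.118 × 0.905 = 0.10679
Sum = 0.89334
NRR = 0.49020 × 0.89334 = 0.43792

0.438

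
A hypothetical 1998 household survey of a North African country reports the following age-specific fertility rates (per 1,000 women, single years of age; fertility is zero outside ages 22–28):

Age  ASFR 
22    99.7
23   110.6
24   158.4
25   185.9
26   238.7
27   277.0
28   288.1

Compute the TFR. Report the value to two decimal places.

Sum of ASFRs = 99.7 + 110.6 + 158.4 + 185.9 + 238.7 + 277.0 + 288.1 = 1358.4
TFR = 1358.4 / 1000 = 1.3584

1.36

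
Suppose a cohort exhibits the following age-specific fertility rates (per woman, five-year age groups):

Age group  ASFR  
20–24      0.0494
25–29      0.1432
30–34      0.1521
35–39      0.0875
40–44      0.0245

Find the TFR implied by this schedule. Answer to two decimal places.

Sum of ASFRs = 0.0494 + 0.1432 + 0.1521 + 0.0875 + 0.0245 = 0.4567
TFR = 5 × 0.4567 = 2.2835

2.28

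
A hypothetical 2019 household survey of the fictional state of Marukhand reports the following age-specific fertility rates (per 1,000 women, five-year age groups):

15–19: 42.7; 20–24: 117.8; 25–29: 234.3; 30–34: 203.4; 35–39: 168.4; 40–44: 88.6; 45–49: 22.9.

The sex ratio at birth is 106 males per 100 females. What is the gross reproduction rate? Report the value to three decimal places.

Proportion female at birth = 100 / (100 + 106) = 0.48544.
Sum of ASFRs = 42.7 + 117.8 + 234.3 + 203.4 + 168.4 + 88.6 + 22.9 = 878.1
TFR = 5 × 878.1 / 1000 = 4.3905
GRR = 0.48544 × 4.3905 = 2.13132

2.131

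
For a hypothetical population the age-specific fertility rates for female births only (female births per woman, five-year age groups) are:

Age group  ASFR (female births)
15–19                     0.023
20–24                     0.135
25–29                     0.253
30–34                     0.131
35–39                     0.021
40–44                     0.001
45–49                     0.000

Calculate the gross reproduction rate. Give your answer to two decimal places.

Sum of female ASFRs = 0.023 + 0.135 + 0.253 + 0.131 + 0.021 + 0.001 + 0.000 = 0.564
GRR = 5 × 0.564 = 2.82

2.82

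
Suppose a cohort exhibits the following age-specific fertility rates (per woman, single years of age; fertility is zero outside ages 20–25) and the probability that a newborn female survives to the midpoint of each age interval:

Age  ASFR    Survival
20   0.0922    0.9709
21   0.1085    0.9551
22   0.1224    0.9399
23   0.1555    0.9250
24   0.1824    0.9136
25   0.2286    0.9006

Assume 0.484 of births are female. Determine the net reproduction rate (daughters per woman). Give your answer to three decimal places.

Proportion female at birth = 0.484.
Weighting each age-specific rate by interval width and survival:
  20: 1 × 0.0922 × 0.9709 = 0.08952
  21: 1 × 0.1085 × 0.9551 = 0.10363
  22: 1 × 0.1224 × 0.9399 = 0.11504
  23: 1 × 0.1555 × 0.9250 = 0.14384
  24: 1 × 0.1824 × 0.9136 = 0.16664
  25: 1 × 0.2286 × 0.9006 = 0.20588
Sum = 0.82455
NRR = 0.484 × 0.82455 = 0.39908
An NRR under 1 implies long-run decline under these rates.

0.399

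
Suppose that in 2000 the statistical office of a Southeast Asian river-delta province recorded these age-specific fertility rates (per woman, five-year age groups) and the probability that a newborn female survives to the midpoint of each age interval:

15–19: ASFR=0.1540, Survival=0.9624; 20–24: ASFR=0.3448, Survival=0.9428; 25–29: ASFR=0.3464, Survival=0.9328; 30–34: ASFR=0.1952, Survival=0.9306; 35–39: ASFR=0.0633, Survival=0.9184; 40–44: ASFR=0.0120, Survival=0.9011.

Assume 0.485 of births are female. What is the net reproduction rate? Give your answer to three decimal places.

Proportion female at birth = 0.485.
Per-age-group product (5 × ASFR × survival probability):
  15–19: 5 × 0.1540 × 0.9624 = 0.74105
  20–24: 5 × 0.3448 × 0.9428 = 1.62539
  25–29: 5 × 0.3464 × 0.9328 = 1.61561
  30–34: 5 × 0.1952 × 0.9306 = 0.90827
  35–39: 5 × 0.0633 × 0.9184 = 0.29067
  40–44: 5 × 0.0120 × 0.9011 = 0.05407
Sum = 5.23506
NRR = 0.485 × 5.23506 = 2.53900

2.539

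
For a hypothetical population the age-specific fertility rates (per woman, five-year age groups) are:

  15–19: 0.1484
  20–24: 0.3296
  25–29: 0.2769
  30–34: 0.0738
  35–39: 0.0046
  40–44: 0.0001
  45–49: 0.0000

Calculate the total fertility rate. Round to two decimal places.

Sum of ASFRs = 0.1484 + 0.3296 + 0.2769 + 0.0738 + 0.0046 + 0.0001 + 0.0000 = 0.8334
TFR = 5 × 0.8334 = 4.167

4.17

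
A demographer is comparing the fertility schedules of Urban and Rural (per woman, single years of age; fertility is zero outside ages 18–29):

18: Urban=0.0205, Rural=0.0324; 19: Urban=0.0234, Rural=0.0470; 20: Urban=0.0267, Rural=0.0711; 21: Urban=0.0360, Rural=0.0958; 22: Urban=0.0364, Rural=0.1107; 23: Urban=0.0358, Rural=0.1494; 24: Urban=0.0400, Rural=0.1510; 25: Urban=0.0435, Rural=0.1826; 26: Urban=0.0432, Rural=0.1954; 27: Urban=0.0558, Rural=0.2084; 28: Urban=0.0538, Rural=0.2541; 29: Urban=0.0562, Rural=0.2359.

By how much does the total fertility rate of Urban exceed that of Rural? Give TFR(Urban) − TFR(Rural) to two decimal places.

-1.26

Urban:
  Sum of ASFRs = 0.0205 + 0.0234 + 0.0267 + 0.0360 + 0.0364 + 0.0358 + 0.0400 + 0.0435 + 0.0432 + 0.0558 + 0.0538 + 0.0562 = 0.4713
  TFR = 0.4713
Rural:
  Sum of ASFRs = 0.0324 + 0.0470 + 0.0711 + 0.0958 + 0.1107 + 0.1494 + 0.1510 + 0.1826 + 0.1954 + 0.2084 + 0.2541 + 0.2359 = 1.7338
  TFR = 1.7338
Difference = 0.4713 − 1.7338 = -1.2625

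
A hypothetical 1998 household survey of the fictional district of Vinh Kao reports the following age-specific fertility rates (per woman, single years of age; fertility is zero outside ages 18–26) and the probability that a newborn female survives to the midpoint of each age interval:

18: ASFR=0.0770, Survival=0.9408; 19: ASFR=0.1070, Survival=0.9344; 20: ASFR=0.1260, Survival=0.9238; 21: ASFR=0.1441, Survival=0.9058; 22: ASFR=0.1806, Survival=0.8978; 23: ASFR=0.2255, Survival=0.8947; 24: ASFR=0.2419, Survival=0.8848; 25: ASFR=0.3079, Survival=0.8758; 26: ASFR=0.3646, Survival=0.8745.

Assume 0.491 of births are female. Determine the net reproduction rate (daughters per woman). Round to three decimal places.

0.779

Proportion female at birth = 0.491.
Each age group contributes 1 × ASFR × survival:
  18: 1 × 0.0770 × 0.9408 = 0.07244
  19: 1 × 0.1070 × 0.9344 = 0.09998
  20: 1 × 0.1260 × 0.9238 = 0.11640
  21: 1 × 0.1441 × 0.9058 = 0.13053
  22: 1 × 0.1806 × 0.8978 = 0.16214
  23: 1 × 0.2255 × 0.8947 = 0.20175
  24: 1 × 0.2419 × 0.8848 = 0.21403
  25: 1 × 0.3079 × 0.8758 = 0.26966
  26: 1 × 0.3646 × 0.8745 = 0.31884
Sum = 1.58577
NRR = 0.491 × 1.58577 = 0.77861
NRR < 1, so the cohort does not fully replace itself.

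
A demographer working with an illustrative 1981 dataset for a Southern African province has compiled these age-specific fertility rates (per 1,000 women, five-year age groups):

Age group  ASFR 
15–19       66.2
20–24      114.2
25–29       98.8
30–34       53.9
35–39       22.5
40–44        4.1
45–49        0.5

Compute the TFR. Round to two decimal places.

Sum of ASFRs = 66.2 + 114.2 + 98.8 + 53.9 + 22.5 + 4.1 + 0.5 = 360.2
TFR = 5 × 360.2 / 1000 = 1.801

1.80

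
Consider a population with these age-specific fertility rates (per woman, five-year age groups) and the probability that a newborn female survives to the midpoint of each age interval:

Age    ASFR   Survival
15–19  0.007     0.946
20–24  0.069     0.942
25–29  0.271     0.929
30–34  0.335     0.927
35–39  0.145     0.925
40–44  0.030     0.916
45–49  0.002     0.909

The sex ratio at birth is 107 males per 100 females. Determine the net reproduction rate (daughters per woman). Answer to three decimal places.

1.926

Proportion female at birth = 100 / (100 + 107) = 0.48309.
Survival-weighted fertility by age (5·fₓ·Sₓ):
  15–19: 5 × 0.007 × 0.946 = 0.03311
  20–24: 5 × 0.069 × 0.942 = 0.32499
  25–29: 5 × 0.271 × 0.929 = 1.25880
  30–34: 5 × 0.335 × 0.927 = 1.55273
  35–39: 5 × 0.145 × 0.925 = 0.67063
  40–44: 5 × 0.030 × 0.916 = 0.13740
  45–49: 5 × 0.002 × 0.909 = 0.00909
Sum = 3.98675
NRR = 0.48309 × 3.98675 = 1.92596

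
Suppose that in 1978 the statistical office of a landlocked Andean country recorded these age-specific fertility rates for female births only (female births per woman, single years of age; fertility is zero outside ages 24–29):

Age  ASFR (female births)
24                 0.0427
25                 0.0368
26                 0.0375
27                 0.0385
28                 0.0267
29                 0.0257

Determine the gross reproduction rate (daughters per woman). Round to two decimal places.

Sum of female ASFRs = 0.0427 + 0.0368 + 0.0375 + 0.0385 + 0.0267 + 0.0257 = 0.2079
GRR = 0.2079

0.21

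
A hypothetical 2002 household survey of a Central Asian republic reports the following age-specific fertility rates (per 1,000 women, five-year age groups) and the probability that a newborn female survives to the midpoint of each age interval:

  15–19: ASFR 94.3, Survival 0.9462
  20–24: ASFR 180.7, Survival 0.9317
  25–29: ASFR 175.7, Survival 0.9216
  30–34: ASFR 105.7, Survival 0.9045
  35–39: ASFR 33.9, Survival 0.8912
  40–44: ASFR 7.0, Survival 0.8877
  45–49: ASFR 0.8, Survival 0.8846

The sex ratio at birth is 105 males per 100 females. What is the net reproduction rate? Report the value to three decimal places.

1.347

Proportion female at birth = 100 / (100 + 105) = 0.48780.
Each age group contributes 5 × ASFR × survival:
  15–19: 5 × 94.3/1000 × 0.9462 = 0.44613
  20–24: 5 × 180.7/1000 × 0.9317 = 0.84179
  25–29: 5 × 175.7/1000 × 0.9216 = 0.80963
  30–34: 5 × 105.7/1000 × 0.9045 = 0.47803
  35–39: 5 × 33.9/1000 × 0.8912 = 0.15106
  40–44: 5 × 7.0/1000 × 0.8877 = 0.03107
  45–49: 5 × 0.8/1000 × 0.8846 = 0.00354
Sum = 2.76125
NRR = 0.48780 × 2.76125 = 1.34694
With NRR above 1 the population is above replacement fertility.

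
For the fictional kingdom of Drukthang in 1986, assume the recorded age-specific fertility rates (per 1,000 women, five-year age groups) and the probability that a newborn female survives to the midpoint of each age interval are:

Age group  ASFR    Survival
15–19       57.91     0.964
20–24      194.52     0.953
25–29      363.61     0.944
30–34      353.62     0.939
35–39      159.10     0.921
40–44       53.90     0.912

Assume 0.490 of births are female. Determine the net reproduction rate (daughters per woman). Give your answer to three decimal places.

Proportion female at birth = 0.490.
Survival-weighted fertility by age (5·fₓ·Sₓ):
  15–19: 5 × 57.91/1000 × 0.964 = 0.27913
  20–24: 5 × 194.52/1000 × 0.953 = 0.92689
  25–29: 5 × 363.61/1000 × 0.944 = 1.71624
  30–34: 5 × 353.62/1000 × 0.939 = 1.66025
  35–39: 5 × 159.10/1000 × 0.921 = 0.73266
  40–44: 5 × 53.90/1000 × 0.912 = 0.24578
Sum = 5.56095
NRR = 0.490 × 5.56095 = 2.72487
An NRR exceeding 1 indicates intrinsic growth under these rates.

2.725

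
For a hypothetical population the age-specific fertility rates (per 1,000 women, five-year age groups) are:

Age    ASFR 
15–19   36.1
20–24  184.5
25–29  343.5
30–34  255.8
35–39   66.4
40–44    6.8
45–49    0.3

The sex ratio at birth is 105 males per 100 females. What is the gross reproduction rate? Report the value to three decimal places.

Proportion female at birth = 100 / (100 + 105) = 0.48780.
Sum of ASFRs = 36.1 + 184.5 + 343.5 + 255.8 + 66.4 + 6.8 + 0.3 = 893.4
TFR = 5 × 893.4 / 1000 = 4.467
GRR = 0.48780 × 4.467 = 2.17900

2.179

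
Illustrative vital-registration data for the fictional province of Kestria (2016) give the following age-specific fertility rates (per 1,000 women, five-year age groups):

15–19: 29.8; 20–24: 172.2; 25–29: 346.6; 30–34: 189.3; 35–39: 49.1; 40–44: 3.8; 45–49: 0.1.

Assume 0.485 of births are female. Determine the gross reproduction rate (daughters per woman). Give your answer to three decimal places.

1.918

Proportion female at birth = 0.485.
Sum of ASFRs = 29.8 + 172.2 + 346.6 + 189.3 + 49.1 + 3.8 + 0.1 = 790.9
TFR = 5 × 790.9 / 1000 = 3.9545
GRR = 0.485 × 3.9545 = 1.91793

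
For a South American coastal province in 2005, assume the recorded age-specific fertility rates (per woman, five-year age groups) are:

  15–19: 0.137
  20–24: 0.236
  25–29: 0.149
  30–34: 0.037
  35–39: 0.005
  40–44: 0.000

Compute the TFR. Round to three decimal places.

2.820

Sum of ASFRs = 0.137 + 0.236 + 0.149 + 0.037 + 0.005 + 0.000 = 0.564
TFR = 5 × 0.564 = 2.82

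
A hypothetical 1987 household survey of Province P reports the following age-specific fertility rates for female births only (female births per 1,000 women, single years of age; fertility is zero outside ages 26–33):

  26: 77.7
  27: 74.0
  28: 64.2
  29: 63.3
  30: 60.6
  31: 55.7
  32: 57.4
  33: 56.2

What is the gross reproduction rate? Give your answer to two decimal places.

Sum of female ASFRs = 77.7 + 74.0 + 64.2 + 63.3 + 60.6 + 55.7 + 57.4 + 56.2 = 509.1
GRR = 509.1 / 1000 = 0.5091

0.51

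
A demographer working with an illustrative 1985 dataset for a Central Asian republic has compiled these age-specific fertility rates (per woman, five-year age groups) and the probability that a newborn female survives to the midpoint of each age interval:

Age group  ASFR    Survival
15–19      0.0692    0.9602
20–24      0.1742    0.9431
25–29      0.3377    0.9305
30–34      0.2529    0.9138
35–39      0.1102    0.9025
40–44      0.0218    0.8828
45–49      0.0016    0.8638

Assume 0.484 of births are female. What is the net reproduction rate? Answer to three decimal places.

2.169

Proportion female at birth = 0.484.
Per-age-group product (5 × ASFR × survival probability):
  15–19: 5 × 0.0692 × 0.9602 = 0.33223
  20–24: 5 × 0.1742 × 0.9431 = 0.82144
  25–29: 5 × 0.3377 × 0.9305 = 1.57115
  30–34: 5 × 0.2529 × 0.9138 = 1.15550
  35–39: 5 × 0.1102 × 0.9025 = 0.49728
  40–44: 5 × 0.0218 × 0.8828 = 0.09623
  45–49: 5 × 0.0016 × 0.8638 = 0.00691
Sum = 4.48074
NRR = 0.484 × 4.48074 = 2.16868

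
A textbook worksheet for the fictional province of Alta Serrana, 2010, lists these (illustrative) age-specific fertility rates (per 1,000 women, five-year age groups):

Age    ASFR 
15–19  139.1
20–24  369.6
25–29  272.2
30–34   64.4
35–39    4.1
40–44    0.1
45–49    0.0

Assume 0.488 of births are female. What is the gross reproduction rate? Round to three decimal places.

Proportion female at birth = 0.488.
Sum of ASFRs = 139.1 + 369.6 + 272.2 + 64.4 + 4.1 + 0.1 + 0.0 = 849.5
TFR = 5 × 849.5 / 1000 = 4.2475
GRR = 0.488 × 4.2475 = 2.07278

2.073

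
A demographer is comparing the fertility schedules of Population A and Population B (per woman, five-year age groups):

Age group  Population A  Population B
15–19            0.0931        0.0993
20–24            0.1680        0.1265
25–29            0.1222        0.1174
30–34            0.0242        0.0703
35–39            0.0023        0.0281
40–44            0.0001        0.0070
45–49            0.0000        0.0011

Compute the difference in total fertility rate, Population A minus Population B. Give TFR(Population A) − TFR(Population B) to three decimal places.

Population A:
  Sum of ASFRs = 0.0931 + 0.1680 + 0.1222 + 0.0242 + 0.0023 + 0.0001 + 0.0000 = 0.4099
  TFR = 5 × 0.4099 = 2.0495
Population B:
  Sum of ASFRs = 0.0993 + 0.1265 + 0.1174 + 0.0703 + 0.0281 + 0.0070 + 0.0011 = 0.4497
  TFR = 5 × 0.4497 = 2.2485
Difference = 2.0495 − 2.2485 = -0.199

-0.199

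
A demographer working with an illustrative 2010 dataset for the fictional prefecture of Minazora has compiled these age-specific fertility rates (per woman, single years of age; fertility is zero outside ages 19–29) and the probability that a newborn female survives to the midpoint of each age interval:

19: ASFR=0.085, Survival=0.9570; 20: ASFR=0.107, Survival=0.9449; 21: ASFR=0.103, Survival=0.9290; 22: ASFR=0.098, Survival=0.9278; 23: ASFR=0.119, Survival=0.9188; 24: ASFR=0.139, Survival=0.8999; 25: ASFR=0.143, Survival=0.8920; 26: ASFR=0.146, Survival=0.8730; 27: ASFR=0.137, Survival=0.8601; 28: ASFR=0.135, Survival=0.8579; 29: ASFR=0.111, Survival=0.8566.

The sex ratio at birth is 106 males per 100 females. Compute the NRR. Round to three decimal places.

Proportion female at birth = 100 / (100 + 106) = 0.48544.
Per-age-group product (1 × ASFR × survival probability):
  19: 1 × 0.085 × 0.9570 = 0.08135
  20: 1 × 0.107 × 0.9449 = 0.10110
  21: 1 × 0.103 × 0.9290 = 0.09569
  22: 1 × 0.098 × 0.9278 = 0.09092
  23: 1 × 0.119 × 0.9188 = 0.10934
  24: 1 × 0.139 × 0.8999 = 0.12509
  25: 1 × 0.143 × 0.8920 = 0.12756
  26: 1 × 0.146 × 0.8730 = 0.12746
  27: 1 × 0.137 × 0.8601 = 0.11783
  28: 1 × 0.135 × 0.8579 = 0.11582
  29: 1 × 0.111 × 0.8566 = 0.09508
Sum = 1.18724
NRR = 0.48544 × 1.18724 = 0.57633
With NRR below 1 the population is below replacement fertility.

0.576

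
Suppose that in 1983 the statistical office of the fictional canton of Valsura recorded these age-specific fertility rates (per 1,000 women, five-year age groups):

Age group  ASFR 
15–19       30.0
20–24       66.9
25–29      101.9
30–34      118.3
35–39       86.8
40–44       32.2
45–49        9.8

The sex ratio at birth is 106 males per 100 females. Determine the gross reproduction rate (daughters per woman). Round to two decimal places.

1.08

Proportion female at birth = 100 / (100 + 106) = 0.48544.
Sum of ASFRs = 30.0 + 66.9 + 101.9 + 118.3 + 86.8 + 32.2 + 9.8 = 445.9
TFR = 5 × 445.9 / 1000 = 2.2295
GRR = 0.48544 × 2.2295 = 1.08229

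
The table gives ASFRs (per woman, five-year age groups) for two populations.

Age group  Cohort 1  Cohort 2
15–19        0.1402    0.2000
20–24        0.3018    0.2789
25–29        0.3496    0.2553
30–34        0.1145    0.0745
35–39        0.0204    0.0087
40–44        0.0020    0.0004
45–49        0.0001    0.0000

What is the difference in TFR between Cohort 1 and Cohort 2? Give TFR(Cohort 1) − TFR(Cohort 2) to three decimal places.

Cohort 1:
  Sum of ASFRs = 0.1402 + 0.3018 + 0.3496 + 0.1145 + 0.0204 + 0.0020 + 0.0001 = 0.9286
  TFR = 5 × 0.9286 = 4.643
Cohort 2:
  Sum of ASFRs = 0.2000 + 0.2789 + 0.2553 + 0.0745 + 0.0087 + 0.0004 + 0.0000 = 0.8178
  TFR = 5 × 0.8178 = 4.089
Difference = 4.643 − 4.089 = 0.554

0.554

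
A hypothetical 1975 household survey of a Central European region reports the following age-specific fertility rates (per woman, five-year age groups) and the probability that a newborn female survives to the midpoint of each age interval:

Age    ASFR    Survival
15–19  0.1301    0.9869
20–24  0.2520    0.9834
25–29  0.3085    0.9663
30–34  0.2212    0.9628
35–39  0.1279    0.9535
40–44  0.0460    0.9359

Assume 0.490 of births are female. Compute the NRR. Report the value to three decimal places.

Proportion female at birth = 0.490.
Survival-weighted fertility by age (5·fₓ·Sₓ):
  15–19: 5 × 0.1301 × 0.9869 = 0.64198
  20–24: 5 × 0.2520 × 0.9834 = 1.23908
  25–29: 5 × 0.3085 × 0.9663 = 1.49052
  30–34: 5 × 0.2212 × 0.9628 = 1.06486
  35–39: 5 × 0.1279 × 0.9535 = 0.60976
  40–44: 5 × 0.0460 × 0.9359 = 0.21526
Sum = 5.26146
NRR = 0.490 × 5.26146 = 2.57812

2.578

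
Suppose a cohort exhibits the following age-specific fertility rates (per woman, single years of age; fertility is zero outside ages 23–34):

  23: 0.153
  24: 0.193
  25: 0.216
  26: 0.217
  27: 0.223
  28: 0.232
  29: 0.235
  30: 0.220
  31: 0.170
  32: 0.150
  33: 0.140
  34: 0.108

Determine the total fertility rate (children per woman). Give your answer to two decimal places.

Sum of ASFRs = 0.153 + 0.193 + 0.216 + 0.217 + 0.223 + 0.232 + 0.235 + 0.220 + 0.170 + 0.150 + 0.140 + 0.108 = 2.257
TFR = 2.257

2.26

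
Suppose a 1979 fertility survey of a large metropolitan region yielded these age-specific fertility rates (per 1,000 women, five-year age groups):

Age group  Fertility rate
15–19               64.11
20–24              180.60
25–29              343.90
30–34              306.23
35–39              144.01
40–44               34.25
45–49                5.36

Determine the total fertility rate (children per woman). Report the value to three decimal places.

Sum of ASFRs = 64.11 + 180.60 + 343.90 + 306.23 + 144.01 + 34.25 + 5.36 = 1078.46
TFR = 5 × 1078.46 / 1000 = 5.3923

5.392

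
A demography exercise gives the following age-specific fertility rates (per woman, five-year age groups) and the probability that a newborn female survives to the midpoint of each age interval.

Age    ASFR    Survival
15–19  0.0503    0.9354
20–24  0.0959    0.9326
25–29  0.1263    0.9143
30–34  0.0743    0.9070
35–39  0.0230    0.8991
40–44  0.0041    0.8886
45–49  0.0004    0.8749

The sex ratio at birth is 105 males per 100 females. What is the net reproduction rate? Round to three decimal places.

Proportion female at birth = 100 / (100 + 105) = 0.48780.
Weighting each age-specific rate by interval width and survival:
  15–19: 5 × 0.0503 × 0.9354 = 0.23525
  20–24: 5 × 0.0959 × 0.9326 = 0.44718
  25–29: 5 × 0.1263 × 0.9143 = 0.57738
  30–34: 5 × 0.0743 × 0.9070 = 0.33695
  35–39: 5 × 0.0230 × 0.8991 = 0.10340
  40–44: 5 × 0.0041 × 0.8886 = 0.01822
  45–49: 5 × 0.0004 × 0.8749 = 0.00175
Sum = 1.72013
NRR = 0.48780 × 1.72013 = 0.83908
An NRR under 1 implies long-run decline under these rates.

0.839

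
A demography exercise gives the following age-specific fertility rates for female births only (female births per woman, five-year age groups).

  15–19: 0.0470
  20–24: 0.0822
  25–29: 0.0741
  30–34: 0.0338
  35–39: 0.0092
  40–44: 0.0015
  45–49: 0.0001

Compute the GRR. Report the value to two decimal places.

Sum of female ASFRs = 0.0470 + 0.0822 + 0.0741 + 0.0338 + 0.0092 + 0.0015 + 0.0001 = 0.2479
GRR = 5 × 0.2479 = 1.2395

1.24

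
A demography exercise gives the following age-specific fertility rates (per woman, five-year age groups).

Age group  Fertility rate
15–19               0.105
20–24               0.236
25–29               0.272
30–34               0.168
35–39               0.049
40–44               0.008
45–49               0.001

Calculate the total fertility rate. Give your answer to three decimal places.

4.195

Sum of ASFRs = 0.105 + 0.236 + 0.272 + 0.168 + 0.049 + 0.008 + 0.001 = 0.839
TFR = 5 × 0.839 = 4.195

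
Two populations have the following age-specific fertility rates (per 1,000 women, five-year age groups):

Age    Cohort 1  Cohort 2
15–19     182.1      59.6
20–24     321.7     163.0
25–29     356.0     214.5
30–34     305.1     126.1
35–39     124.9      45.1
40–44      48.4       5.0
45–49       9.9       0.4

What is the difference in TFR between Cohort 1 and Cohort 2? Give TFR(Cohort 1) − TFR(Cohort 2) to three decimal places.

Cohort 1:
  Sum of ASFRs = 182.1 + 321.7 + 356.0 + 305.1 + 124.9 + 48.4 + 9.9 = 1348.1
  TFR = 5 × 1348.1 / 1000 = 6.7405
Cohort 2:
  Sum of ASFRs = 59.6 + 163.0 + 214.5 + 126.1 + 45.1 + 5.0 + 0.4 = 613.7
  TFR = 5 × 613.7 / 1000 = 3.0685
Difference = 6.7405 − 3.0685 = 3.672

3.672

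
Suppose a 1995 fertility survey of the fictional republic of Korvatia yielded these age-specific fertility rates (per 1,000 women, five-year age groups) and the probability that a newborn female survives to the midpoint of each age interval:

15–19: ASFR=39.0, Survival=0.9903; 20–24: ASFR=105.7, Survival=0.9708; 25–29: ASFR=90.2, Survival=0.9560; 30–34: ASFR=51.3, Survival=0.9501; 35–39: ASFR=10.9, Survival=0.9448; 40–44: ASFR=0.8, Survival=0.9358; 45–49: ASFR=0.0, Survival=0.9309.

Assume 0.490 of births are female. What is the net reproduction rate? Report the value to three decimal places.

0.704

Proportion female at birth = 0.490.
Each age group contributes 5 × ASFR × survival:
  15–19: 5 × 39.0/1000 × 0.9903 = 0.19311
  20–24: 5 × 105.7/1000 × 0.9708 = 0.51307
  25–29: 5 × 90.2/1000 × 0.9560 = 0.43116
  30–34: 5 × 51.3/1000 × 0.9501 = 0.24370
  35–39: 5 × 10.9/1000 × 0.9448 = 0.05149
  40–44: 5 × 0.8/1000 × 0.9358 = 0.00374
  45–49: 5 × 0.0/1000 × 0.9309 = 0.00000
Sum = 1.43627
NRR = 0.490 × 1.43627 = 0.70377
An NRR under 1 implies long-run decline under these rates.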